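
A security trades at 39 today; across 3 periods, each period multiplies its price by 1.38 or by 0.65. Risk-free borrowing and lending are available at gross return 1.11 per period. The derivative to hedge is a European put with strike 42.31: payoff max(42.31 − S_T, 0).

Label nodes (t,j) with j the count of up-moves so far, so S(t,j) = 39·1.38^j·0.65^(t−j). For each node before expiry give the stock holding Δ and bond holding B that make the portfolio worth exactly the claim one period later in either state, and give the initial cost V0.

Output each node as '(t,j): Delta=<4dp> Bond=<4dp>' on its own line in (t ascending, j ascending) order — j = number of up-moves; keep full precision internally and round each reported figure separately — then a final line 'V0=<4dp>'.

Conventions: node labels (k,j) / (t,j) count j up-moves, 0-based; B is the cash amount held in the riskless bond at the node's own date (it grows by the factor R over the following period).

Risk-neutral probability p* = (R−d)/(u−d) = (1.11−0.65)/(1.38−0.65) = 0.6301.
Payoffs at expiry: V(3,0)=31.5996, V(3,1)=19.5711, V(3,2)=0.0000, V(3,3)=0.0000
  t=2,j=0: stock 16.4775 → up 22.7390 (V=19.5711), down 10.7104 (V=31.5996). Price 21.6396; hedge Δ=-1.0000, bond B=38.1171.
  t=2,j=1: stock 34.9830 → up 48.2765 (V=0.0000), down 22.7389 (V=19.5711). Price 6.5213; hedge Δ=-0.7664, bond B=33.3309.
  t=2,j=2: stock 74.2716 → up 102.4948 (V=0.0000), down 48.2765 (V=0.0000). Price 0.0000; hedge Δ=0.0000, bond B=0.0000.
  t=1,j=0: stock 25.3500 → up 34.9830 (V=6.5213), down 16.4775 (V=21.6396). Price 10.9126; hedge Δ=-0.8170, bond B=31.6227.
  t=1,j=1: stock 53.8200 → up 74.2716 (V=0.0000), down 34.9830 (V=6.5213). Price 2.1730; hedge Δ=-0.1660, bond B=11.1062.
  t=0,j=0: stock 39.0000 → up 53.8200 (V=2.1730), down 25.3500 (V=10.9126). Price 4.8698; hedge Δ=-0.3070, bond B=16.8419.
Check: Δ(0,0)·S0 + B(0,0) = 4.8698 = V0.

(0,0): Delta=-0.3070 Bond=16.8419
(1,0): Delta=-0.8170 Bond=31.6227
(1,1): Delta=-0.1660 Bond=11.1062
(2,0): Delta=-1.0000 Bond=38.1171
(2,1): Delta=-0.7664 Bond=33.3309
(2,2): Delta=0.0000 Bond=0.0000
V0=4.8698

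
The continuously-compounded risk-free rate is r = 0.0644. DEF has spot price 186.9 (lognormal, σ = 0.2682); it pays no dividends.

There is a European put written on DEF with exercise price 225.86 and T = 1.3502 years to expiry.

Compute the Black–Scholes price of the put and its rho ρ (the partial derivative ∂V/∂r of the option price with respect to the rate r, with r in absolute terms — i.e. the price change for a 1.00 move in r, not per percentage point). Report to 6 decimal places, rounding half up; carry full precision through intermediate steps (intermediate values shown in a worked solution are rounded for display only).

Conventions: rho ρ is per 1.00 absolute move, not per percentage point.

σ√T = 0.2682·√1.3502 = 0.311643
d₁ = (ln(S/K) + (r+σ²/2)T) / (σ√T) = (ln(186.9/225.86) + (0.0644+0.2682²/2)·1.3502) / 0.311643 = (-0.189342 + 0.135514) / 0.311643 = -0.172723
d₂ = d₁ − σ√T = -0.172723 − 0.311643 = -0.484366
e^{−rT} = 0.916720
N(−d₁) = 0.568565,  N(−d₂) = 0.685937
Put price V = K·e^{−rT}·N(−d₂) − S·N(−d₁) = 142.023568 − 106.264875 = 35.758693
ρ = −K·T·e^{−rT}·N(−d₂) = -191.760222

price = 35.758693
ρ = -191.760222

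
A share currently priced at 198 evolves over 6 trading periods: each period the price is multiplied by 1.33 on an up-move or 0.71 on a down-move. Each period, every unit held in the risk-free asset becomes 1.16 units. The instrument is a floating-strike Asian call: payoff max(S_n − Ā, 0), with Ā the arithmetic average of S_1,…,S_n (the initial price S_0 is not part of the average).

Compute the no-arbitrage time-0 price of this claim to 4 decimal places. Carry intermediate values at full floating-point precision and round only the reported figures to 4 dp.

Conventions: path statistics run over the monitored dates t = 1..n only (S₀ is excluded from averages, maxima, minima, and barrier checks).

price = 61.4401

Risk-neutral up-probability p* = (R−d)/(u−d) = (1.16−0.71)/(1.33−0.71) = 0.7258; the claim prices as the p*-weighted sum of path payoffs discounted by R^6.
Enumerate all 2^6 = 64 price paths (U = up ×1.33, D = down ×0.71); each path with k up-moves has probability p*^k·(1−p*)^(6−k).
DDDDDD: Ā=70.4435, payoff=0.0000, prob=0.000425
UDDDDD: Ā=131.9575, payoff=0.0000, prob=0.001125
DUDDDD: Ā=111.4975, payoff=0.0000, prob=0.001125
UUDDDD: Ā=208.8615, payoff=0.0000, prob=0.002978
DDUDDD: Ā=96.9709, payoff=0.0000, prob=0.001125
UDUDDD: Ā=181.6497, payoff=0.0000, prob=0.002978
DUUDDD: Ā=161.1897, payoff=0.0000, prob=0.002978
UUUDDD: Ā=301.9470, payoff=0.0000, prob=0.007882
DDDUDD: Ā=86.6570, payoff=0.0000, prob=0.001125
UDDUDD: Ā=162.3294, payoff=0.0000, prob=0.002978
DUDUDD: Ā=141.8694, payoff=0.0000, prob=0.002978
UUDUDD: Ā=265.7553, payoff=0.0000, prob=0.007882
DDUUDD: Ā=127.3428, payoff=0.0000, prob=0.002978
UDUUDD: Ā=238.5435, payoff=0.0000, prob=0.007882
DUUUDD: Ā=218.0835, payoff=0.0000, prob=0.007882
UUUUDD: Ā=408.5226, payoff=0.0000, prob=0.020864
DDDDUD: Ā=79.3342, payoff=0.0000, prob=0.001125
UDDDUD: Ā=148.6119, payoff=0.0000, prob=0.002978
DUDDUD: Ā=128.1519, payoff=0.0000, prob=0.002978
UUDDUD: Ā=240.0592, payoff=0.0000, prob=0.007882
DDUDUD: Ā=113.6253, payoff=0.0000, prob=0.002978
UDUDUD: Ā=212.8474, payoff=0.0000, prob=0.007882
DUUDUD: Ā=192.3874, payoff=0.0000, prob=0.007882
UUUDUD: Ā=360.3876, payoff=0.0000, prob=0.020864
DDDUUD: Ā=103.3114, payoff=0.0000, prob=0.002978
UDDUUD: Ā=193.5270, payoff=0.0000, prob=0.007882
DUDUUD: Ā=173.0670, payoff=0.0000, prob=0.007882
UUDUUD: Ā=324.1959, payoff=0.0000, prob=0.020864
DDUUUD: Ā=158.5404, payoff=8.1825, prob=0.007882
UDUUUD: Ā=296.9841, payoff=15.3277, prob=0.020864
DUUUUD: Ā=276.5241, payoff=35.7877, prob=0.020864
UUUUUD: Ā=517.9959, payoff=67.0390, prob=0.055228
DDDDDU: Ā=74.1349, payoff=0.0000, prob=0.001125
UDDDDU: Ā=138.8725, payoff=0.0000, prob=0.002978
DUDDDU: Ā=118.4125, payoff=0.0000, prob=0.002978
UUDDDU: Ā=221.8149, payoff=0.0000, prob=0.007882
DDUDDU: Ā=103.8859, payoff=0.0000, prob=0.002978
UDUDDU: Ā=194.6031, payoff=0.0000, prob=0.007882
DUUDDU: Ā=174.1431, payoff=0.0000, prob=0.007882
UUUDDU: Ā=326.2118, payoff=0.0000, prob=0.020864
DDDUDU: Ā=93.5720, payoff=0.0000, prob=0.002978
UDDUDU: Ā=175.2828, payoff=0.0000, prob=0.007882
DUDUDU: Ā=154.8228, payoff=11.9001, prob=0.007882
UUDUDU: Ā=290.0201, payoff=22.2917, prob=0.020864
DDUUDU: Ā=140.2962, payoff=26.4267, prob=0.007882
UDUUDU: Ā=262.8083, payoff=49.5035, prob=0.020864
DUUUDU: Ā=242.3483, payoff=69.9635, prob=0.020864
UUUUDU: Ā=453.9764, payoff=131.0585, prob=0.055228
DDDDUU: Ā=86.2491, payoff=2.7533, prob=0.002978
UDDDUU: Ā=161.5653, payoff=5.1576, prob=0.007882
DUDDUU: Ā=141.1053, payoff=25.6176, prob=0.007882
UUDDUU: Ā=264.3240, payoff=47.9878, prob=0.020864
DDUDUU: Ā=126.5787, payoff=40.1442, prob=0.007882
UDUDUU: Ā=237.1122, payoff=75.1996, prob=0.020864
DUUDUU: Ā=216.6522, payoff=95.6596, prob=0.020864
UUUDUU: Ā=405.8415, payoff=179.1934, prob=0.055228
DDDUUU: Ā=116.2648, payoff=50.4581, prob=0.007882
UDDUUU: Ā=217.7918, payoff=94.5200, prob=0.020864
DUDUUU: Ā=197.3318, payoff=114.9800, prob=0.020864
UUDUUU: Ā=369.6498, payoff=215.3851, prob=0.055228
DDUUUU: Ā=182.8052, payoff=129.5066, prob=0.020864
UDUUUU: Ā=342.4380, payoff=242.5969, prob=0.055228
DUUUUU: Ā=321.9780, payoff=263.0569, prob=0.055228
UUUUUU: Ā=603.1418, payoff=492.7686, prob=0.146192
Price = Σ prob·payoff / R^6 = 149.692550 / 2.436396 = 61.4401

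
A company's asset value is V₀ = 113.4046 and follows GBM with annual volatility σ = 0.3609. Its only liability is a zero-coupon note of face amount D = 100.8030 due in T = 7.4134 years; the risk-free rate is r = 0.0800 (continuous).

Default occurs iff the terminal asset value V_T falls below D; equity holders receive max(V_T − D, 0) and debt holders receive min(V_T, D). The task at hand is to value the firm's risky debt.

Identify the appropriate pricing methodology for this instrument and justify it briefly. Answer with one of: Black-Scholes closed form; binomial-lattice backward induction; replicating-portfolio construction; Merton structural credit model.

framework: Merton structural credit model

Key observation: the asked-for credit quantity lives on the firm's capital structure — asset value, asset volatility, debt face 100.8030 — which is the structural model's domain.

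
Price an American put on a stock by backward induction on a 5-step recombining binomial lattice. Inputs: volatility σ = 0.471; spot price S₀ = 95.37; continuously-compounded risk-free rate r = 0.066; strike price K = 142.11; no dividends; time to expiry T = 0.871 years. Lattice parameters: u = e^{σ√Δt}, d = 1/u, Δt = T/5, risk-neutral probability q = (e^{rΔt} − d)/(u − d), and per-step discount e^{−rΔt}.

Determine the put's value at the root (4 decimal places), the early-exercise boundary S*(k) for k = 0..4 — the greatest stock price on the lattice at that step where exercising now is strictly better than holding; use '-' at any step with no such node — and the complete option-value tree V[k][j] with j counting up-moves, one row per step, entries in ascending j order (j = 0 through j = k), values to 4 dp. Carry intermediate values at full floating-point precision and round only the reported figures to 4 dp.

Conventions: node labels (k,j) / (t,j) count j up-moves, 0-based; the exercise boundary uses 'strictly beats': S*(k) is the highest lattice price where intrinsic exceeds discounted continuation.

params: Δt=0.17420 u=1.21724 d=0.82153 q=0.48023 e^(-rΔt)=0.98857
t_5 payoffs: 106.4207 89.2305 63.7603 26.0222 0.0000 0.0000
t_4: node(4,0) S=43.4423 payoff=98.6677 vs cont=97.0432 → 98.6677 [stop]  node(4,1) S=64.3669 payoff=77.7431 vs cont=76.1186 → 77.7431 [stop]  node(4,2) S=95.3700 payoff=46.7400 vs cont=45.1155 → 46.7400 [stop]  node(4,3) S=141.3062 payoff=0.8038 vs cont=13.3708 → 13.3708 [wait]  node(4,4) S=209.3682 payoff=0.0000 vs cont=0.0000 → 0.0000 [wait]  ⇒ S*(4)=95.3700
t_3: node(3,0) S=52.8795 payoff=89.2305 vs cont=87.6060 → 89.2305 [stop]  node(3,1) S=78.3497 payoff=63.7603 vs cont=62.1358 → 63.7603 [stop]  node(3,2) S=116.0878 payoff=26.0222 vs cont=30.3638 → 30.3638 [wait]  node(3,3) S=172.0030 payoff=0.0000 vs cont=6.8702 → 6.8702 [wait]  ⇒ S*(3)=78.3497
t_2: node(2,0) S=64.3669 payoff=77.7431 vs cont=76.1186 → 77.7431 [stop]  node(2,1) S=95.3700 payoff=46.7400 vs cont=47.1767 → 47.1767 [wait]  node(2,2) S=141.3062 payoff=0.8038 vs cont=18.8633 → 18.8633 [wait]  ⇒ S*(2)=64.3669
t_1: node(1,0) S=78.3497 payoff=63.7603 vs cont=62.3431 → 63.7603 [stop]  node(1,1) S=116.0878 payoff=26.0222 vs cont=33.1957 → 33.1957 [wait]  ⇒ S*(1)=78.3497
t_0: node(0,0) S=95.3700 payoff=46.7400 vs cont=48.5211 → 48.5211 [wait]  ⇒ S*(0)=-

price = 48.5211
boundary = - 78.3497 64.3669 78.3497 95.3700
tree:
48.5211
63.7603 33.1957
77.7431 47.1767 18.8633
89.2305 63.7603 30.3638 6.8702
98.6677 77.7431 46.7400 13.3708 0.0000
106.4207 89.2305 63.7603 26.0222 0.0000 0.0000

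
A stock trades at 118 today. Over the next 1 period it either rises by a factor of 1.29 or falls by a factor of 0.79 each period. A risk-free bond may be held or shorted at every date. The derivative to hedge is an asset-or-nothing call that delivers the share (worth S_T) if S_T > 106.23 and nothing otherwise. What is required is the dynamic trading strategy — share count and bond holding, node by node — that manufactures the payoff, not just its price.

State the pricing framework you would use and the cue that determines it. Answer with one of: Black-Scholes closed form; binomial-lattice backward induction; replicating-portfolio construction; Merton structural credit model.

Key observation: what is demanded is not a single number but the (Δ, B) position at each node of the 1.29/0.79 tree starting at 118; constructing those positions is the replicating-portfolio method.

framework: replicating-portfolio construction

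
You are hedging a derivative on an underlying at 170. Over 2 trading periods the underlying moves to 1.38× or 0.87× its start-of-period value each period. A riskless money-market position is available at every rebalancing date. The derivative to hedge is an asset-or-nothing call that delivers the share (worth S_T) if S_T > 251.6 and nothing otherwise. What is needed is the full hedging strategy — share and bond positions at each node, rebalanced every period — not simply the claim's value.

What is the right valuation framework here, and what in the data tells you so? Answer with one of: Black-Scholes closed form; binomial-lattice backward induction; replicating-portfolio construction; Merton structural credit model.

Key observation: the task asks for the hedge itself — share and bond holdings at every node of the 2-period tree on spot 170 with factors 1.38/0.87 — which is exactly what the replicating-portfolio construction produces.

framework: replicating-portfolio construction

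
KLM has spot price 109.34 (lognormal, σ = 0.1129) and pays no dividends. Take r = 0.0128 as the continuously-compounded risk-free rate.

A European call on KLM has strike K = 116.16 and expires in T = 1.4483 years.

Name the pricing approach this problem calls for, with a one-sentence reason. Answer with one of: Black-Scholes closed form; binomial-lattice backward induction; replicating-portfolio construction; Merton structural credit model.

Key observation: a European-exercise option on KLM struck at 116.16 — a GBM underlying with constant parameters — admits an analytic price: the data contain no early exercise, no discrete tree, no debt structure.

framework: Black-Scholes closed form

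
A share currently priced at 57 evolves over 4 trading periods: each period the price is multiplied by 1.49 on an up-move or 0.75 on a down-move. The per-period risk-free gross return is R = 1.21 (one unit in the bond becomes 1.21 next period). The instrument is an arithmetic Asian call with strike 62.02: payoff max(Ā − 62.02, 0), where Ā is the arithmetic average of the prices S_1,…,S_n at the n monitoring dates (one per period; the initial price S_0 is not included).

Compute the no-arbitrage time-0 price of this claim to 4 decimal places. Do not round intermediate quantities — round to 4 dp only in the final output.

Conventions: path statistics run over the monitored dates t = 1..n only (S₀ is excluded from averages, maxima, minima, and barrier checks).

price = 16.7688

Set p* = 0.6216 (from d < R < u); the path-dependent value is the discounted p*-expectation over all price paths.
Enumerate all 2^4 = 16 price paths (U = up ×1.49, D = down ×0.75); each path with k up-moves has probability p*^k·(1−p*)^(4−k).
DDDD: Ā=29.2236, payoff=0.0000, prob=0.020498
UDDD: Ā=58.0576, payoff=0.0000, prob=0.033675
DUDD: Ā=47.5126, payoff=0.0000, prob=0.033675
UUDD: Ā=94.3917, payoff=32.3717, prob=0.055323
DDUD: Ā=39.6039, payoff=0.0000, prob=0.033675
UDUD: Ā=78.6797, payoff=16.6597, prob=0.055323
DUUD: Ā=68.1347, payoff=6.1147, prob=0.055323
UUUD: Ā=135.3609, payoff=73.3409, prob=0.090888
DDDU: Ā=33.6723, payoff=0.0000, prob=0.033675
UDDU: Ā=66.8956, payoff=4.8756, prob=0.055323
DUDU: Ā=56.3506, payoff=0.0000, prob=0.055323
UUDU: Ā=111.9499, payoff=49.9299, prob=0.090888
DDUU: Ā=48.4419, payoff=0.0000, prob=0.055323
UDUU: Ā=96.2379, payoff=34.2179, prob=0.090888
DUUU: Ā=85.6929, payoff=23.6729, prob=0.090888
UUUU: Ā=170.2432, payoff=108.2232, prob=0.149315
Price = Σ prob·payoff / R^4 = 35.945313 / 2.143589 = 16.7688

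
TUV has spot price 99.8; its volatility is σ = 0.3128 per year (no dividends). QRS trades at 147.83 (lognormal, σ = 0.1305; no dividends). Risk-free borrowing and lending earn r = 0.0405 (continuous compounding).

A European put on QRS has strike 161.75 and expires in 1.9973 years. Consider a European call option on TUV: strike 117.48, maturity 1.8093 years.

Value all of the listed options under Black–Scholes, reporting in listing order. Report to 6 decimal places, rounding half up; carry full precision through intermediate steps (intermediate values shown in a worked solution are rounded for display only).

price(QRS put K=161.75) = 11.599939
price(TUV call K=117.48) = 13.109981

[QRS put K=161.75]
σ√T = 0.1305·√1.9973 = 0.184430
d₁ = (ln(S/K) + (r+σ²/2)T) / (σ√T) = (ln(147.83/161.75) + (0.0405+0.1305²/2)·1.9973) / 0.184430 = (-0.089989 + 0.097898) / 0.184430 = 0.042883
d₂ = d₁ − σ√T = 0.042883 − 0.184430 = -0.141547
e^{−rT} = 0.922295
N(−d₁) = 0.482897,  N(−d₂) = 0.556281
price = K·e^{−rT}·N(−d₂) − S·N(−d₁) = 82.986656 − 71.386717 = 11.599939
[TUV call K=117.48]
σ√T = 0.3128·√1.8093 = 0.420748
d₁ = (ln(S/K) + (r+σ²/2)T) / (σ√T) = (ln(99.8/117.48) + (0.0405+0.3128²/2)·1.8093) / 0.420748 = (-0.163100 + 0.161791) / 0.420748 = -0.003111
d₂ = d₁ − σ√T = -0.003111 − 0.420748 = -0.423859
e^{−rT} = 0.929344
N(d₁) = 0.498759,  N(d₂) = 0.335834
price = S·N(d₁) − K·e^{−rT}·N(d₂) = 49.776147 − 36.666166 = 13.109981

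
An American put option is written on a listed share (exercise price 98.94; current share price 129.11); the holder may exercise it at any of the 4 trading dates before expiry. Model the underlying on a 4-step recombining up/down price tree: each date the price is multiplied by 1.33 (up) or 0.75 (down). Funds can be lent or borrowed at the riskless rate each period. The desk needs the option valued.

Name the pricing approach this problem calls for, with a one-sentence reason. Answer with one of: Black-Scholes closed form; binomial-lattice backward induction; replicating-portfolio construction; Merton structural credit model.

Key observation: the put (strike 98.94 on spot 129.11) is American-style on a 4-step discrete price model, so the early-exercise decision at every node requires stepwise backward valuation — a closed form cannot price the exercise right.

framework: binomial-lattice backward induction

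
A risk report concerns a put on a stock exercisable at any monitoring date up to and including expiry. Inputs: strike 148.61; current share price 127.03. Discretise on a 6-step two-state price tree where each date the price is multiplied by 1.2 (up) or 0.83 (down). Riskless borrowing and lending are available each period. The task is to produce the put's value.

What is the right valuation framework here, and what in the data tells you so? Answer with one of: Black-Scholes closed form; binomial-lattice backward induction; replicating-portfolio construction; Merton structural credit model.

Key observation: the exercise right at every one of the 6 steps is what matters: each node needs max(148.61 − S, continuation), which only the stepwise tree valuation starting from spot 127.03 delivers.

framework: binomial-lattice backward induction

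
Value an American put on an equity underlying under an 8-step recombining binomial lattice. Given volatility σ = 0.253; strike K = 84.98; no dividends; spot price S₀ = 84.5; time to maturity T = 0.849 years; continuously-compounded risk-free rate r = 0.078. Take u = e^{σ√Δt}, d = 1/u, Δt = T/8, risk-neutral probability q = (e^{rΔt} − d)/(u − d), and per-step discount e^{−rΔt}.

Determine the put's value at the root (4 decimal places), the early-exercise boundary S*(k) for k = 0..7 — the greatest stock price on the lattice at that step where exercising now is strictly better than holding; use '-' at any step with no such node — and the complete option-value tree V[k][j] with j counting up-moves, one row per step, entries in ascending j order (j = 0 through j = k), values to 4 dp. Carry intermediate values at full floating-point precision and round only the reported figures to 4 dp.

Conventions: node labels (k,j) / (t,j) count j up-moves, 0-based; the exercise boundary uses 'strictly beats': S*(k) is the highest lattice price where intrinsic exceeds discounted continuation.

Δt=0.10612  u=1.08591  d=0.92089  q=0.52978  discount=0.99176
step 8 (expiry): payoffs max(K−S,0) = 41.2779 33.4463 24.2114 13.3214 0.4800 0.0000 0.0000 0.0000 0.0000
step 7: (k=7,j=0): S=47.4566, K−S=37.5234, hold=36.8228 ⇒ V=37.5234 exercise | (k=7,j=1): S=55.9610, K−S=29.0190, hold=28.3185 ⇒ V=29.0190 exercise | (k=7,j=2): S=65.9894, K−S=18.9906, hold=18.2901 ⇒ V=18.9906 exercise | (k=7,j=3): S=77.8148, K−S=7.1652, hold=6.4646 ⇒ V=7.1652 exercise | (k=7,j=4): S=91.7595, K−S=0.0000, hold=0.2238 ⇒ V=0.2238 continue | (k=7,j=5): S=108.2031, K−S=0.0000, hold=0.0000 ⇒ V=0.0000 continue | (k=7,j=6): S=127.5934, K−S=0.0000, hold=0.0000 ⇒ V=0.0000 continue | (k=7,j=7): S=150.4585, K−S=0.0000, hold=0.0000 ⇒ V=0.0000 continue  boundary S*=77.8148
step 6: (k=6,j=0): S=51.5337, K−S=33.4463, hold=32.7458 ⇒ V=33.4463 exercise | (k=6,j=1): S=60.7686, K−S=24.2114, hold=23.5108 ⇒ V=24.2114 exercise | (k=6,j=2): S=71.6586, K−S=13.3214, hold=12.6209 ⇒ V=13.3214 exercise | (k=6,j=3): S=84.5000, K−S=0.4800, hold=3.4591 ⇒ V=3.4591 continue | (k=6,j=4): S=99.6427, K−S=0.0000, hold=0.1044 ⇒ V=0.1044 continue | (k=6,j=5): S=117.4989, K−S=0.0000, hold=0.0000 ⇒ V=0.0000 continue | (k=6,j=6): S=138.5551, K−S=0.0000, hold=0.0000 ⇒ V=0.0000 continue  boundary S*=71.6586
step 5: (k=5,j=0): S=55.9610, K−S=29.0190, hold=28.3185 ⇒ V=29.0190 exercise | (k=5,j=1): S=65.9894, K−S=18.9906, hold=18.2901 ⇒ V=18.9906 exercise | (k=5,j=2): S=77.8148, K−S=7.1652, hold=8.0298 ⇒ V=8.0298 continue | (k=5,j=3): S=91.7595, K−S=0.0000, hold=1.6680 ⇒ V=1.6680 continue | (k=5,j=4): S=108.2031, K−S=0.0000, hold=0.0487 ⇒ V=0.0487 continue | (k=5,j=5): S=127.5934, K−S=0.0000, hold=0.0000 ⇒ V=0.0000 continue  boundary S*=65.9894
step 4: (k=4,j=0): S=60.7686, K−S=24.2114, hold=23.5108 ⇒ V=24.2114 exercise | (k=4,j=1): S=71.6586, K−S=13.3214, hold=13.0752 ⇒ V=13.3214 exercise | (k=4,j=2): S=84.5000, K−S=0.4800, hold=4.6211 ⇒ V=4.6211 continue | (k=4,j=3): S=99.6427, K−S=0.0000, hold=0.8034 ⇒ V=0.8034 continue | (k=4,j=4): S=117.4989, K−S=0.0000, hold=0.0227 ⇒ V=0.0227 continue  boundary S*=71.6586
step 3: (k=3,j=0): S=65.9894, K−S=18.9906, hold=18.2901 ⇒ V=18.9906 exercise | (k=3,j=1): S=77.8148, K−S=7.1652, hold=8.6404 ⇒ V=8.6404 continue | (k=3,j=2): S=91.7595, K−S=0.0000, hold=2.5772 ⇒ V=2.5772 continue | (k=3,j=3): S=108.2031, K−S=0.0000, hold=0.3866 ⇒ V=0.3866 continue  boundary S*=65.9894
step 2: (k=2,j=0): S=71.6586, K−S=13.3214, hold=13.3960 ⇒ V=13.3960 continue | (k=2,j=1): S=84.5000, K−S=0.4800, hold=5.3835 ⇒ V=5.3835 continue | (k=2,j=2): S=99.6427, K−S=0.0000, hold=1.4050 ⇒ V=1.4050 continue  boundary S*=-
step 1: (k=1,j=0): S=77.8148, K−S=7.1652, hold=9.0757 ⇒ V=9.0757 continue | (k=1,j=1): S=91.7595, K−S=0.0000, hold=3.2488 ⇒ V=3.2488 continue  boundary S*=-
step 0: (k=0,j=0): S=84.5000, K−S=0.4800, hold=5.9394 ⇒ V=5.9394 continue  boundary S*=-

price = 5.9394
boundary = - - - 65.9894 71.6586 65.9894 71.6586 77.8148
tree:
5.9394
9.0757 3.2488
13.3960 5.3835 1.4050
18.9906 8.6404 2.5772 0.3866
24.2114 13.3214 4.6211 0.8034 0.0227
29.0190 18.9906 8.0298 1.6680 0.0487 0.0000
33.4463 24.2114 13.3214 3.4591 0.1044 0.0000 0.0000
37.5234 29.0190 18.9906 7.1652 0.2238 0.0000 0.0000 0.0000
41.2779 33.4463 24.2114 13.3214 0.4800 0.0000 0.0000 0.0000 0.0000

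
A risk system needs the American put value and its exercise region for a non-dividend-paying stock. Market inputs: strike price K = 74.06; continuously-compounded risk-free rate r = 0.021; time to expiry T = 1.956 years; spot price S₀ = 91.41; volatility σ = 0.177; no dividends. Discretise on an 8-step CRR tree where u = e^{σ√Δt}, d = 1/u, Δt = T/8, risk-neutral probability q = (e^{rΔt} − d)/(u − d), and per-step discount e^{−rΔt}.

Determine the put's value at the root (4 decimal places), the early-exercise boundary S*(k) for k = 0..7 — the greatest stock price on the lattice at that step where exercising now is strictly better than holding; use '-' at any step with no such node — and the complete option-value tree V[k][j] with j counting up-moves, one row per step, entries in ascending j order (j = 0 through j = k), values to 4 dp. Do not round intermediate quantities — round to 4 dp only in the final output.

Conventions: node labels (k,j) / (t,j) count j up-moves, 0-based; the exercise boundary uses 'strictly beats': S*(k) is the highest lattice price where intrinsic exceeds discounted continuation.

params: Δt=0.24450 u=1.09147 d=0.91620 q=0.50750 e^(-rΔt)=0.99488
t_8 payoffs: 28.6748 19.9928 9.6499 0.0000 0.0000 0.0000 0.0000 0.0000 0.0000
t_7: node(7,0) S=49.5364 payoff=24.5236 vs cont=24.1443 → 24.5236 [stop]  node(7,1) S=59.0125 payoff=15.0475 vs cont=14.6682 → 15.0475 [stop]  node(7,2) S=70.3014 payoff=3.7586 vs cont=4.7282 → 4.7282 [wait]  node(7,3) S=83.7498 payoff=0.0000 vs cont=0.0000 → 0.0000 [wait]  node(7,4) S=99.7708 payoff=0.0000 vs cont=0.0000 → 0.0000 [wait]  node(7,5) S=118.8566 payoff=0.0000 vs cont=0.0000 → 0.0000 [wait]  node(7,6) S=141.5935 payoff=0.0000 vs cont=0.0000 → 0.0000 [wait]  node(7,7) S=168.6798 payoff=0.0000 vs cont=0.0000 → 0.0000 [wait]  ⇒ S*(7)=59.0125
t_6: node(6,0) S=54.0672 payoff=19.9928 vs cont=19.6135 → 19.9928 [stop]  node(6,1) S=64.4101 payoff=9.6499 vs cont=9.7602 → 9.7602 [wait]  node(6,2) S=76.7315 payoff=0.0000 vs cont=2.3167 → 2.3167 [wait]  node(6,3) S=91.4100 payoff=0.0000 vs cont=0.0000 → 0.0000 [wait]  node(6,4) S=108.8964 payoff=0.0000 vs cont=0.0000 → 0.0000 [wait]  node(6,5) S=129.7279 payoff=0.0000 vs cont=0.0000 → 0.0000 [wait]  node(6,6) S=154.5444 payoff=0.0000 vs cont=0.0000 → 0.0000 [wait]  ⇒ S*(6)=54.0672
t_5: node(5,0) S=59.0125 payoff=15.0475 vs cont=14.7239 → 15.0475 [stop]  node(5,1) S=70.3014 payoff=3.7586 vs cont=5.9519 → 5.9519 [wait]  node(5,2) S=83.7498 payoff=0.0000 vs cont=1.1351 → 1.1351 [wait]  node(5,3) S=99.7708 payoff=0.0000 vs cont=0.0000 → 0.0000 [wait]  node(5,4) S=118.8566 payoff=0.0000 vs cont=0.0000 → 0.0000 [wait]  node(5,5) S=141.5935 payoff=0.0000 vs cont=0.0000 → 0.0000 [wait]  ⇒ S*(5)=59.0125
t_4: node(4,0) S=64.4101 payoff=9.6499 vs cont=10.3780 → 10.3780 [wait]  node(4,1) S=76.7315 payoff=0.0000 vs cont=3.4894 → 3.4894 [wait]  node(4,2) S=91.4100 payoff=0.0000 vs cont=0.5562 → 0.5562 [wait]  node(4,3) S=108.8964 payoff=0.0000 vs cont=0.0000 → 0.0000 [wait]  node(4,4) S=129.7279 payoff=0.0000 vs cont=0.0000 → 0.0000 [wait]  ⇒ S*(4)=-
t_3: node(3,0) S=70.3014 payoff=3.7586 vs cont=6.8468 → 6.8468 [wait]  node(3,1) S=83.7498 payoff=0.0000 vs cont=1.9905 → 1.9905 [wait]  node(3,2) S=99.7708 payoff=0.0000 vs cont=0.2725 → 0.2725 [wait]  node(3,3) S=118.8566 payoff=0.0000 vs cont=0.0000 → 0.0000 [wait]  ⇒ S*(3)=-
t_2: node(2,0) S=76.7315 payoff=0.0000 vs cont=4.3598 → 4.3598 [wait]  node(2,1) S=91.4100 payoff=0.0000 vs cont=1.1129 → 1.1129 [wait]  node(2,2) S=108.8964 payoff=0.0000 vs cont=0.1335 → 0.1335 [wait]  ⇒ S*(2)=-
t_1: node(1,0) S=83.7498 payoff=0.0000 vs cont=2.6981 → 2.6981 [wait]  node(1,1) S=99.7708 payoff=0.0000 vs cont=0.6127 → 0.6127 [wait]  ⇒ S*(1)=-
t_0: node(0,0) S=91.4100 payoff=0.0000 vs cont=1.6313 → 1.6313 [wait]  ⇒ S*(0)=-

price = 1.6313
boundary = - - - - - 59.0125 54.0672 59.0125
tree:
1.6313
2.6981 0.6127
4.3598 1.1129 0.1335
6.8468 1.9905 0.2725 0.0000
10.3780 3.4894 0.5562 0.0000 0.0000
15.0475 5.9519 1.1351 0.0000 0.0000 0.0000
19.9928 9.7602 2.3167 0.0000 0.0000 0.0000 0.0000
24.5236 15.0475 4.7282 0.0000 0.0000 0.0000 0.0000 0.0000
28.6748 19.9928 9.6499 0.0000 0.0000 0.0000 0.0000 0.0000 0.0000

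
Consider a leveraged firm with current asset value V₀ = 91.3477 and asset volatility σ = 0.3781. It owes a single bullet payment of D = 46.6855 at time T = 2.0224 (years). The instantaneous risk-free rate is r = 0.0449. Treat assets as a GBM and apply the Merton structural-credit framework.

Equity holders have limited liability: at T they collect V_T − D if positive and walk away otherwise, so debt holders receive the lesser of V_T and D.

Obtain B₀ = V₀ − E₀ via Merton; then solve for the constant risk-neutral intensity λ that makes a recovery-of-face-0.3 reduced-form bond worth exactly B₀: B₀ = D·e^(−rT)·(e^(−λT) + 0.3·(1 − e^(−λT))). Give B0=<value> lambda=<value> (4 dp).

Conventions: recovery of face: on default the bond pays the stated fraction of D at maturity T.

B0=41.4785 lambda=0.0195

Work the structural quantities from V₀ = 91.3477 against face 46.6855:
d₁ = [ln(V₀/D) + (r + σ²/2)T] / (σ√T)
   = [ln(91.3477/46.6855) + (0.0449 + 0.5·0.3781²)·2.0224] / (0.3781·√2.0224)
   = [0.671239 + 0.235367] / 0.537700 = 1.686081
d₂ = d₁ − σ√T = 1.686081 − 0.537700 = 1.148381
N(d₁) = 0.954110,  N(d₂) = 0.874594,  e^(−rT) = 0.913195
E₀ = V₀·N(d₁) − D·e^(−rT)·N(d₂)
   = 91.3477·0.954110 − 46.6855·0.913195·0.874594 = 49.869194
B₀ = V₀ − E₀ = 91.3477 − 49.869194 = 41.478506
e^(−λT) = (B₀·e^(rT)/D − 0.3)/(1 − 0.3) = (41.4785·1.095056/46.6855 − 0.3)/0.7 = 0.96131537
λ = −ln(0.96131537)/2.0224 = 0.019508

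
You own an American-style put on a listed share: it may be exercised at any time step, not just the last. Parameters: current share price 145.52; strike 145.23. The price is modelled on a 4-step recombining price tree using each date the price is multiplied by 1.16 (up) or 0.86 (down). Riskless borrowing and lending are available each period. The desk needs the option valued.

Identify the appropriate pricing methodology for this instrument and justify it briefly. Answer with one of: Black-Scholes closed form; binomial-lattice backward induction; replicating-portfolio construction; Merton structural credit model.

framework: binomial-lattice backward induction

Key observation: the put (strike 145.23 on spot 145.52) is American-style on a 4-step discrete price model, so the early-exercise decision at every node requires stepwise backward valuation — a closed form cannot price the exercise right.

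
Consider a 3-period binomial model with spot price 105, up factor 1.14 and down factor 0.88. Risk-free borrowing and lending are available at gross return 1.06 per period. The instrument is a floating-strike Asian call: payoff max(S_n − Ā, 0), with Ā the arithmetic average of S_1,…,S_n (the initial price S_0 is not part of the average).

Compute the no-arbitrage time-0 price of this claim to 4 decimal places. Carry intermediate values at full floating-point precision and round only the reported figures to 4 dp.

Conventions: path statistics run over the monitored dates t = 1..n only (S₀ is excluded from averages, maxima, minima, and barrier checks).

No-arbitrage gives p* = (R−d)/(u−d) = 0.6923: enumerate every path, weight its payoff by its p*-probability, and discount by R^3.
Enumerate all 2^3 = 8 price paths (U = up ×1.14, D = down ×0.88); each path with k up-moves has probability p*^k·(1−p*)^(3−k).
DDD: Ā=81.7555, payoff=0.0000, prob=0.029131
UDD: Ā=105.9106, payoff=0.0000, prob=0.065544
DUD: Ā=96.8106, payoff=0.0000, prob=0.065544
UUD: Ā=125.4137, payoff=0.0000, prob=0.147474
DDU: Ā=88.8026, payoff=3.8931, prob=0.065544
UDU: Ā=115.0397, payoff=5.0434, prob=0.147474
DUU: Ā=105.9397, payoff=14.1434, prob=0.147474
UUU: Ā=137.2400, payoff=18.3221, prob=0.331816
Price = Σ prob·payoff / R^3 = 9.164271 / 1.191016 = 7.6945

price = 7.6945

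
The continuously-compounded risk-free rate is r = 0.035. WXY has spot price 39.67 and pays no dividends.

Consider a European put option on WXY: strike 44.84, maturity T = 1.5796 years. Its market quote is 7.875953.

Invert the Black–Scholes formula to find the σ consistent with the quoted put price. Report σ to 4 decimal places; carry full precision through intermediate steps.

At σ = 0.3132 the Black–Scholes value reproduces the quote:
σ√T = 0.3132·√1.5796 = 0.393636
d₁ = (ln(S/K) + (r+σ²/2)T) / (σ√T) = (ln(39.67/44.84) + (0.035+0.3132²/2)·1.5796) / 0.393636 = (-0.122505 + 0.132761) / 0.393636 = 0.026053
d₂ = d₁ − σ√T = 0.026053 − 0.393636 = -0.367583
e^{−rT} = 0.946214
N(−d₁) = 0.489607,  N(−d₂) = 0.643408
V = K·e^{−rT}·N(−d₂) − S·N(−d₁) = 27.298681 − 19.422729 = 7.875953 (equal to the quote); since ∂V/∂σ > 0 for all σ, the implied volatility is unique

sigma = 0.3132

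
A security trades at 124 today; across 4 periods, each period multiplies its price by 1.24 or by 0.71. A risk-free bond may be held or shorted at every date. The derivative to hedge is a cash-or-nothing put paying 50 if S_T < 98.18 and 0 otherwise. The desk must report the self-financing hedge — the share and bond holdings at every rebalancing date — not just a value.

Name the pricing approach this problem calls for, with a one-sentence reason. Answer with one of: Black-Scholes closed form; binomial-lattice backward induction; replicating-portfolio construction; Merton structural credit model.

framework: replicating-portfolio construction

Key observation: the mandate to exhibit the hedge at every date and state singles out the replicating-portfolio construction on the 4-period tree with factors 1.24 and 0.71 from 124.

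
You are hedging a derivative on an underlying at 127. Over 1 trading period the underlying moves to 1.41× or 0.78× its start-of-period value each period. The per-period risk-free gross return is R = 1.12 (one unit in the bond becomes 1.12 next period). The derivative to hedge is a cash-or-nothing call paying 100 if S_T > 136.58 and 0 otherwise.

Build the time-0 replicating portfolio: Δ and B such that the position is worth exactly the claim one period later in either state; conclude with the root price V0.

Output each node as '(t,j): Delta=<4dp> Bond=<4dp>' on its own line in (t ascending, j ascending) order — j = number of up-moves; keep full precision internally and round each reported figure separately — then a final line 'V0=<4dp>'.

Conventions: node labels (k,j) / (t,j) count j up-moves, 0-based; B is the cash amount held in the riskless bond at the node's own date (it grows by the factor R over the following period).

(0,0): Delta=1.2498 Bond=-110.5442
V0=48.1859

Risk-neutral probability p* = (R−d)/(u−d) = (1.12−0.78)/(1.41−0.78) = 0.5397.
Payoffs at expiry: V(1,0)=0.0000, V(1,1)=100.0000
Node (0,0) S=127.0000: V=(p*·100.0000+(1−p*)·0.0000)/1.12=48.1859; Δ=(100.0000−0.0000)/(179.0700−99.0600)=1.2498; B=V−Δ·S=-110.5442
Verification: the root portfolio costs Δ(0,0)·S0 + B(0,0) = 48.1859, matching V0.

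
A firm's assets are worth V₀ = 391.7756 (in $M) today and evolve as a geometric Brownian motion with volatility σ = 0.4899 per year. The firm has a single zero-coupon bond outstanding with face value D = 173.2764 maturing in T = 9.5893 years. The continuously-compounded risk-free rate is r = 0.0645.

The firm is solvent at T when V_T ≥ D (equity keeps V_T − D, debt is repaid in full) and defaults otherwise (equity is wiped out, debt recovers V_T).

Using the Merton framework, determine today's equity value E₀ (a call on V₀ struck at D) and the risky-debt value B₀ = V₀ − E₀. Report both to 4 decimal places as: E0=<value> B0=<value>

Work the structural quantities from V₀ = 391.7756 against face 173.2764:
d₁ = [ln(V₀/D) + (r + σ²/2)T] / (σ√T)
   = [ln(391.7756/173.2764) + (0.0645 + 0.5·0.4899²)·9.5893] / (0.4899·√9.5893)
   = [0.815801 + 1.769235] / 1.517053 = 1.703985
d₂ = d₁ − σ√T = 1.703985 − 1.517053 = 0.186932
N(d₁) = 0.955808,  N(d₂) = 0.574143,  e^(−rT) = 0.538747
E₀ = V₀·N(d₁) − D·e^(−rT)·N(d₂)
   = 391.7756·0.955808 − 173.2764·0.538747·0.574143 = 320.864846
B₀ = V₀ − E₀ = 391.7756 − 320.864846 = 70.910754

E0=320.8648 B0=70.9108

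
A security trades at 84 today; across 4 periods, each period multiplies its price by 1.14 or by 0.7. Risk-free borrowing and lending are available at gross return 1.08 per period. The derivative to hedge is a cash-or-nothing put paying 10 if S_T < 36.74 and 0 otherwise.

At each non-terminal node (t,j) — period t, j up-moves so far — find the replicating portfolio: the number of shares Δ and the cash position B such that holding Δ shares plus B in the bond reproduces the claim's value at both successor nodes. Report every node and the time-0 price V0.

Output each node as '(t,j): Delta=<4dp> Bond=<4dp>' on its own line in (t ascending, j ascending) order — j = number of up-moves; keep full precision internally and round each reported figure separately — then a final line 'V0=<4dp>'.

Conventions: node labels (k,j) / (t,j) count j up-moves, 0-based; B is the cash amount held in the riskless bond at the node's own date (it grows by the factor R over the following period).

Since d<R<u, set p* = (R−d)/(u−d) = 0.8636; price each node as the discounted p*-expectation of its children.
At maturity the claim pays: V(4,0)=10.0000, V(4,1)=10.0000, V(4,2)=0.0000, V(4,3)=0.0000, V(4,4)=0.0000
Node (3,0) S=28.8120: V=(p*·10.0000+(1−p*)·10.0000)/1.08=9.2593; Δ=(10.0000−10.0000)/(32.8457−20.1684)=0.0000; B=V−Δ·S=9.2593
Node (3,1) S=46.9224: V=(p*·0.0000+(1−p*)·10.0000)/1.08=1.2626; Δ=(0.0000−10.0000)/(53.4915−32.8457)=-0.4844; B=V−Δ·S=23.9899
Node (3,2) S=76.4165: V=(p*·0.0000+(1−p*)·0.0000)/1.08=0.0000; Δ=(0.0000−0.0000)/(87.1148−53.4915)=0.0000; B=V−Δ·S=0.0000
Node (3,3) S=124.4497: V=(p*·0.0000+(1−p*)·0.0000)/1.08=0.0000; Δ=(0.0000−0.0000)/(141.8727−87.1148)=0.0000; B=V−Δ·S=0.0000
Node (2,0) S=41.1600: V=(p*·1.2626+(1−p*)·9.2593)/1.08=2.1788; Δ=(1.2626−9.2593)/(46.9224−28.8120)=-0.4415; B=V−Δ·S=20.3529
Node (2,1) S=67.0320: V=(p*·0.0000+(1−p*)·1.2626)/1.08=0.1594; Δ=(0.0000−1.2626)/(76.4165−46.9224)=-0.0428; B=V−Δ·S=3.0290
Node (2,2) S=109.1664: V=(p*·0.0000+(1−p*)·0.0000)/1.08=0.0000; Δ=(0.0000−0.0000)/(124.4497−76.4165)=0.0000; B=V−Δ·S=0.0000
Node (1,0) S=58.8000: V=(p*·0.1594+(1−p*)·2.1788)/1.08=0.4026; Δ=(0.1594−2.1788)/(67.0320−41.1600)=-0.0781; B=V−Δ·S=4.9920
Node (1,1) S=95.7600: V=(p*·0.0000+(1−p*)·0.1594)/1.08=0.0201; Δ=(0.0000−0.1594)/(109.1664−67.0320)=-0.0038; B=V−Δ·S=0.3825
Node (0,0) S=84.0000: V=(p*·0.0201+(1−p*)·0.4026)/1.08=0.0669; Δ=(0.0201−0.4026)/(95.7600−58.8000)=-0.0103; B=V−Δ·S=0.9361
As a check, the time-0 holding Δ(0,0)·S0 + B(0,0) comes to 0.0669 — exactly V0.

(0,0): Delta=-0.0103 Bond=0.9361
(1,0): Delta=-0.0781 Bond=4.9920
(1,1): Delta=-0.0038 Bond=0.3825
(2,0): Delta=-0.4415 Bond=20.3529
(2,1): Delta=-0.0428 Bond=3.0290
(2,2): Delta=0.0000 Bond=0.0000
(3,0): Delta=0.0000 Bond=9.2593
(3,1): Delta=-0.4844 Bond=23.9899
(3,2): Delta=0.0000 Bond=0.0000
(3,3): Delta=0.0000 Bond=0.0000
V0=0.0669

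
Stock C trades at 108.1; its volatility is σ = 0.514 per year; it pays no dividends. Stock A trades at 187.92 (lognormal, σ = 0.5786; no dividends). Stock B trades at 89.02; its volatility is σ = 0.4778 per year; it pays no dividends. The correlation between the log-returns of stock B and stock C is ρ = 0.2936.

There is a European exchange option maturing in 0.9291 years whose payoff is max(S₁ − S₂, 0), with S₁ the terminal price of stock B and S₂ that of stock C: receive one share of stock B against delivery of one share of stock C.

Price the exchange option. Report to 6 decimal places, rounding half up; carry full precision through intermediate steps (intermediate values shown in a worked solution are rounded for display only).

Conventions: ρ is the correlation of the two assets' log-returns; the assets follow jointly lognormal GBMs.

σ_eff = √(σ₁² + σ₂² − 2ρσ₁σ₂) = √(0.4778² + 0.514² − 2·0.2936·0.4778·0.514) = 0.590152
d₁ = (ln(S₁/S₂) + (q₂ − q₁ + σ_eff²/2)T) / (σ_eff√T) = (ln(89.02/108.1) + (0.0 − 0.0 + 0.174139)·0.9291) / 0.568846 = -0.056962
d₂ = d₁ − σ_eff√T = -0.056962 − 0.568846 = -0.625808
N(d₁) = 0.477288,  N(d₂) = 0.265720
V = S₁·e^{−q₁T}·N(d₁) − S₂·e^{−q₂T}·N(d₂) = 42.488147 − 28.724370 = 13.763778
Key observation: r never enters — measured in units of stock C, the claim is a call on S₁/S₂ struck at 1, so only the dividend yields and σ_eff matter.

exchange price = 13.763778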